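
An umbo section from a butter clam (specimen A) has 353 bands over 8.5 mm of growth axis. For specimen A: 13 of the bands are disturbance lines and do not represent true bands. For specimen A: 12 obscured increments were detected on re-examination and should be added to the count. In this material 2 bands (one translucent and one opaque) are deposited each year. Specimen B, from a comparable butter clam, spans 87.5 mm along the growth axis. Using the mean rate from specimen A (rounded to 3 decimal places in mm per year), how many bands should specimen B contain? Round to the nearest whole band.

Specimen A: correcting the raw count gives 353 − 13 + 12 = 352 true bands.
Specimen A: with 2 bands per year, 352 / 2 = 176 years.
A: Extension rate ≈ 8.5 / 176 = 0.048 mm per year.
For B, 87.5 / 0.048 = 1822.92 years; at 2 bands per year that is 1822.92 × 2 ≈ 3646 bands.

3646 bands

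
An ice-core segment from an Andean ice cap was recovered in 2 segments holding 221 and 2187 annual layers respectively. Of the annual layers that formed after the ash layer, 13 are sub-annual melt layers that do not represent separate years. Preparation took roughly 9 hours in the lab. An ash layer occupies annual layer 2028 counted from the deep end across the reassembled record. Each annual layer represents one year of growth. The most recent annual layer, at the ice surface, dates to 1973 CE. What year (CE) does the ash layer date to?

1606 CE

Total annual layers = 221 + 2187 = 2408.
Between annual layer 2028 and the ice surface there are 2408 − 2028 = 380 annual layers.
Excluding 13 false annual layers: 380 − 13 = 367.
Counting back 367 years from 1973 CE places the ash layer in 1973 − 367 = 1606 CE.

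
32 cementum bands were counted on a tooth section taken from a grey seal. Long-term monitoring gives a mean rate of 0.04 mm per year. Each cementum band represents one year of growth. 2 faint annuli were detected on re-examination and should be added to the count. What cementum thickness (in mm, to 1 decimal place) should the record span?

1.4 mm

Correcting the raw count gives 32 + 2 = 34 true cementum bands.
Predicted length = 0.04 mm/year × 34 years = 1.4 mm.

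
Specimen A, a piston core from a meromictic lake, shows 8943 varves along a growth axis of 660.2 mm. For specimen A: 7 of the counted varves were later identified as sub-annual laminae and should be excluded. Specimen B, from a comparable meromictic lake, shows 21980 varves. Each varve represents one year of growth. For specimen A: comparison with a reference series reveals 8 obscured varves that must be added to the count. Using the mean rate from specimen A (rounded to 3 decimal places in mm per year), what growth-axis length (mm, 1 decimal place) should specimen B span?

Specimen A: true varve count = 8943 − 7 + 8 = 8944.
A: 660.2 mm over 8944 years gives 660.2 / 8944 ≈ 0.074 mm/yr.
B's length ≈ 0.074 × 21980 = 1626.5 mm.

1626.5 mm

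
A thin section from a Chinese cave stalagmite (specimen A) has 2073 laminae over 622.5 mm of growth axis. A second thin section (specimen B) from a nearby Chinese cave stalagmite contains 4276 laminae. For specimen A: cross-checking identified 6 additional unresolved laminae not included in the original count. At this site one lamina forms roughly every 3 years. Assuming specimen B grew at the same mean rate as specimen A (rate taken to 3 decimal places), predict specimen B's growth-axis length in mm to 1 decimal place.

1282.8 mm

Specimen A: correcting the raw count gives 2073 + 6 = 2079 true laminae.
Specimen A: multiplying by 3 years per lamina: 2079 × 3 = 6237 years.
A: 622.5 mm over 6237 years gives 622.5 / 6237 ≈ 0.100 mm/yr.
Specimen B: multiplying by 3 years per lamina: 4276 × 3 = 12828 years. B's length ≈ 0.100 × 12828 = 1282.8 mm.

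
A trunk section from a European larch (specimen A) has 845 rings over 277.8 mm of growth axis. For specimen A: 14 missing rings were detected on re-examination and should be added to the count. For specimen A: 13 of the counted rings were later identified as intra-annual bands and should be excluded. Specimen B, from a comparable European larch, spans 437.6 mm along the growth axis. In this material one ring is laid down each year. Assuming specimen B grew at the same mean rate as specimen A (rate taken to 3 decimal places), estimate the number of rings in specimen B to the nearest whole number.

Specimen A: true ring count = 845 − 13 + 14 = 846.
A: 277.8 mm over 846 years gives 277.8 / 846 ≈ 0.328 mm/year.
Specimen B: 437.6 mm / 0.328 mm per year = 1334.15 years ≈ 1334 rings.

1334 rings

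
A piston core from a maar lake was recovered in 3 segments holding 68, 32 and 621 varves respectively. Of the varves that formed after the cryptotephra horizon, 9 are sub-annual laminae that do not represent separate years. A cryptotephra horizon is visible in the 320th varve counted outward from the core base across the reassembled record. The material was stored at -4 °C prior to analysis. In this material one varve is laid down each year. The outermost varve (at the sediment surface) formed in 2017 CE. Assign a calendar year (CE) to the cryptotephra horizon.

Total varves = 68 + 32 + 621 = 721.
The cryptotephra horizon sits at varve 320 from the core base, so 721 − 320 = 401 varves formed after it.
Excluding 9 false varves: 401 − 9 = 392.
Counting back 392 years from 2017 CE places the cryptotephra horizon in 2017 − 392 = 1625 CE.

1625 CE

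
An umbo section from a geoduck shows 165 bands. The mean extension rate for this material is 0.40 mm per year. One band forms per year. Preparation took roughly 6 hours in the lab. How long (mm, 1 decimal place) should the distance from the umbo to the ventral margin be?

66.0 mm

The record spans 165 years at 0.40 mm per year.
165 years at 0.40 mm/year gives 0.40 × 165 = 66.0 mm.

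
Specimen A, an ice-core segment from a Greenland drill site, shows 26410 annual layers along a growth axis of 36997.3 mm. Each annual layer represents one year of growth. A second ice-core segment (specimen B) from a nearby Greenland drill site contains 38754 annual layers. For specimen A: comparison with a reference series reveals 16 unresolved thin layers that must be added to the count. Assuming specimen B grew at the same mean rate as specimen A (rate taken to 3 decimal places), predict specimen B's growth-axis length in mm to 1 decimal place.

Specimen A: adjusted count: 26410 + 16 = 26426 annual layers.
A: Mean rate = 36997.3 mm / 26426 years ≈ 1.400 mm per year.
Length of B = 1.400 × 38754 = 54255.6 mm.

54255.6 mm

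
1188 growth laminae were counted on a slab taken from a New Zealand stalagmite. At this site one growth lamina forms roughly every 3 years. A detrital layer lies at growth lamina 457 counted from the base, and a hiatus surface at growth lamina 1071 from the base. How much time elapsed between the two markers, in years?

1842 yr

Separation: 1071 − 457 = 614 growth laminae.
614 growth laminae at 3 years each span 614 × 3 = 1842 years.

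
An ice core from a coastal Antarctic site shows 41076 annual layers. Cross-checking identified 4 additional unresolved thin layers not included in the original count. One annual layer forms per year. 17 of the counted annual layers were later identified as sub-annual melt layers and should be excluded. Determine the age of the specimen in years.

True annual layer count = 41076 − 17 + 4 = 41063.
One annual layer per year makes the duration 41063 years.

41063 years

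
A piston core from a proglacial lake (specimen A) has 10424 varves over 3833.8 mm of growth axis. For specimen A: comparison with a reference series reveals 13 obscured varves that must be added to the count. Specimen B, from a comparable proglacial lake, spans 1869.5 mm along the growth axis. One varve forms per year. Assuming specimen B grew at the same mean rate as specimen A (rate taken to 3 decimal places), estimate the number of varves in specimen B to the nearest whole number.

5094 varves

Specimen A: adjusted count: 10424 + 13 = 10437 varves.
A: 3833.8 mm over 10437 years gives 3833.8 / 10437 ≈ 0.367 mm per year.
B spans 1869.5 / 0.367 = 5094.01 years ≈ 5094 varves.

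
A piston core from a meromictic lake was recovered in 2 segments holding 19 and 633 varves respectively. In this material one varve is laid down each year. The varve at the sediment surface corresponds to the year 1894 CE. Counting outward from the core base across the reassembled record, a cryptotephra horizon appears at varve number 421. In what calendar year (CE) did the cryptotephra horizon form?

1663 CE

Total varves = 19 + 633 = 652.
The cryptotephra horizon sits at varve 421 from the core base, so 652 − 421 = 231 varves formed after it.
1894 − 231 = 1663 CE.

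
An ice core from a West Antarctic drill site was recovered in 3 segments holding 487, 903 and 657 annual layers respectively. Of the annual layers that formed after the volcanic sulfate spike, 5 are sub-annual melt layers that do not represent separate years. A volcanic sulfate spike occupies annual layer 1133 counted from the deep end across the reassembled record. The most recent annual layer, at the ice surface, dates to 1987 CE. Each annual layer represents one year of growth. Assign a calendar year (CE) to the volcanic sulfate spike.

Total annual layers = 487 + 903 + 657 = 2047.
2047 − 1133 = 914 annual layers lie beyond the volcanic sulfate spike toward the ice surface.
914 − 5 false = 909 true annual layers after the volcanic sulfate spike.
1987 − 909 = 1078 CE.

1078 CE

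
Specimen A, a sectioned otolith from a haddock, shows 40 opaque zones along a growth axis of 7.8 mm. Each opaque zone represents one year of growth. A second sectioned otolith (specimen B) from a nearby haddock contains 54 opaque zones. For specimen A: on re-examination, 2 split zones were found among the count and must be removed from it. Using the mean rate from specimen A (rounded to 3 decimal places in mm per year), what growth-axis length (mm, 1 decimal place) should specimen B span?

Specimen A: true opaque zone count = 40 − 2 = 38.
A: 7.8 mm over 38 years gives 7.8 / 38 ≈ 0.205 mm/year.
B's length ≈ 0.205 × 54 = 11.1 mm.

11.1 mm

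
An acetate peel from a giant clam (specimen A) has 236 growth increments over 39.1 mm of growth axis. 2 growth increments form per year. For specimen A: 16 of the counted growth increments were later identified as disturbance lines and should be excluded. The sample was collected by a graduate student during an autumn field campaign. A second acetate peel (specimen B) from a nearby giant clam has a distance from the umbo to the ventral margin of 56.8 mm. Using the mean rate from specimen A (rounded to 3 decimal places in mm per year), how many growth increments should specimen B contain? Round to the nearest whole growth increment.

320 growth increments

Specimen A: after corrections the count is 236 − 16 = 220 growth increments.
Specimen A: dividing by 2 growth increments per year: 220 / 2 = 110 years.
A: 39.1 mm over 110 years gives 39.1 / 110 ≈ 0.355 mm/year.
B spans 56.8 / 0.355 = 160.00 years; at 2 growth increments per year that is 160.00 × 2 ≈ 320 growth increments.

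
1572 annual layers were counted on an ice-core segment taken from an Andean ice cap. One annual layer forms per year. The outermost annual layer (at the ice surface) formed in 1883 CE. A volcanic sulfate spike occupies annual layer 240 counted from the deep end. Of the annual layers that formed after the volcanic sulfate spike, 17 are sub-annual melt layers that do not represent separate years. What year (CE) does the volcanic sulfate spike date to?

Between annual layer 240 and the ice surface there are 1572 − 240 = 1332 annual layers.
Excluding 17 false annual layers: 1332 − 17 = 1315.
The annual layer at the ice surface is 1883 CE, so the volcanic sulfate spike dates to 1883 − 1315 = 568 CE.

568 CE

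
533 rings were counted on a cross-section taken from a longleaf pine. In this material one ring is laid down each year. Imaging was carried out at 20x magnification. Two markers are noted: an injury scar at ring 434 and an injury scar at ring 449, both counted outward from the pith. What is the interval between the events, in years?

15 yr

449 − 434 = 15 rings lie between the two events.
That is 15 years at one ring per year.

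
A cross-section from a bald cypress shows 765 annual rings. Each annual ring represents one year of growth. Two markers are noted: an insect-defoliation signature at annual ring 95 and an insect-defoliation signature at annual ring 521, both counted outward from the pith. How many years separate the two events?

426 yr

The two markers are separated by 521 − 95 = 426 annual rings.
One annual ring per year makes the interval 426 years.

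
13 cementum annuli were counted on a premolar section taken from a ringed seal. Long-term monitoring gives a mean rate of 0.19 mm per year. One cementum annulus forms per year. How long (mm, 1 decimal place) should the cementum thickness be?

2.5 mm

13 years of growth are recorded.
Predicted length = 0.19 mm/year × 13 years = 2.5 mm.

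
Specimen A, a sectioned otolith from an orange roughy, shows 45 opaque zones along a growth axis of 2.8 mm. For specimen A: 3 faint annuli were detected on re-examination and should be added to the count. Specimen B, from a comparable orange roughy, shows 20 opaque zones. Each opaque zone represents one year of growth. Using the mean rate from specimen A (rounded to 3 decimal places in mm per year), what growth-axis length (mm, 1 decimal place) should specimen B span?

Specimen A: true opaque zone count = 45 + 3 = 48.
A: 2.8 mm over 48 years gives 2.8 / 48 ≈ 0.058 mm per year.
For B, 0.058 mm/year × 20 years = 1.2 mm.

1.2 mm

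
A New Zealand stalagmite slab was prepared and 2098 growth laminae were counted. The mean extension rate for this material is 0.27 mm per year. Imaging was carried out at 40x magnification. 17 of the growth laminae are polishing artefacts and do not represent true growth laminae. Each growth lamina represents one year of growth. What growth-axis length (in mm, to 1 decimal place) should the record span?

After corrections the count is 2098 − 17 = 2081 growth laminae.
2081 years at 0.27 mm/year gives 0.27 × 2081 = 561.9 mm.

561.9 mm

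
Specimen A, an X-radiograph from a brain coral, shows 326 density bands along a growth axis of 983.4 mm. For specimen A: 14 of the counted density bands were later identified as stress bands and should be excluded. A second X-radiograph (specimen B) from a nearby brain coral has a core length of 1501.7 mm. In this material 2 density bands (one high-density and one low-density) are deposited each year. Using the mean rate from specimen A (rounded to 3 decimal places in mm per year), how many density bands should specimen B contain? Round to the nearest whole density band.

Specimen A: adjusted count: 326 − 14 = 312 density bands.
Specimen A: 312 density bands at 2 per year is 312 / 2 = 156 years.
A: Mean rate = 983.4 mm / 156 years ≈ 6.304 mm per year.
For B, 1501.7 / 6.304 = 238.21 years; at 2 density bands per year that is 238.21 × 2 ≈ 476 density bands.

476 density bands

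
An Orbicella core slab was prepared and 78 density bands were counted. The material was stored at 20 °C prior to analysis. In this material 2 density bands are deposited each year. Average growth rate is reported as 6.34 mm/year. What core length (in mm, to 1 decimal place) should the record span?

With 2 density bands per year, 78 / 2 = 39 years.
39 years at 6.34 mm/year gives 6.34 × 39 = 247.3 mm.

247.3 mm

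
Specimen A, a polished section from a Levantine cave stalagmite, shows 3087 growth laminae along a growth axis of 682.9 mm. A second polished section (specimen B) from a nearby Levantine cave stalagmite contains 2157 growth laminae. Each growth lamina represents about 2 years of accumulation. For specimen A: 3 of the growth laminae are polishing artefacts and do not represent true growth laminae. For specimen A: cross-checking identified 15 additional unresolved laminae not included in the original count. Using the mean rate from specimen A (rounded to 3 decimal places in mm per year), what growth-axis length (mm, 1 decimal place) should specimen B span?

474.5 mm

Specimen A: adjusted count: 3087 − 3 + 15 = 3099 growth laminae.
Specimen A: multiplying by 2 years per growth lamina: 3099 × 2 = 6198 years.
A: Extension rate ≈ 682.9 / 6198 = 0.110 mm per year.
Specimen B: multiplying by 2 years per growth lamina: 2157 × 2 = 4314 years. For B, 0.110 mm/year × 4314 years = 474.5 mm.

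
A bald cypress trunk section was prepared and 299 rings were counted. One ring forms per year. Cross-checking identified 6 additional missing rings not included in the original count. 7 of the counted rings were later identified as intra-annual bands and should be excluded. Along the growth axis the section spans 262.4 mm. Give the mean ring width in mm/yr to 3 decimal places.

0.881 mm/yr

Adjusted count: 299 − 7 + 6 = 298 rings.
262.4 mm over 298 years gives 262.4 / 298 ≈ 0.881 mm/yr.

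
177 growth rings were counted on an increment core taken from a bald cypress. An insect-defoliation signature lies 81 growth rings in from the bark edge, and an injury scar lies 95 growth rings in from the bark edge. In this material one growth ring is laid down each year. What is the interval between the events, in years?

14 yr

95 − 81 = 14 growth rings lie between the two events.
At one growth ring per year, 14 years elapsed between them.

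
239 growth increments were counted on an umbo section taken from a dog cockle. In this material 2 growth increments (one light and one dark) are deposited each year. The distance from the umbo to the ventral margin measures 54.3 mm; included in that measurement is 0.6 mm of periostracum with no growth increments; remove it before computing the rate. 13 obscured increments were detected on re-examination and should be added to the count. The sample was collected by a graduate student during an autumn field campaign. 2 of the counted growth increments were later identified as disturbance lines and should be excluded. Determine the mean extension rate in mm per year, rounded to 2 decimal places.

0.43 mm per year

Correcting the raw count gives 239 − 2 + 13 = 250 true growth increments.
With 2 growth increments per year, 250 / 2 = 125 years.
Net length = 54.3 − 0.6 = 53.7 mm.
Extension rate ≈ 53.7 / 125 = 0.43 mm per year.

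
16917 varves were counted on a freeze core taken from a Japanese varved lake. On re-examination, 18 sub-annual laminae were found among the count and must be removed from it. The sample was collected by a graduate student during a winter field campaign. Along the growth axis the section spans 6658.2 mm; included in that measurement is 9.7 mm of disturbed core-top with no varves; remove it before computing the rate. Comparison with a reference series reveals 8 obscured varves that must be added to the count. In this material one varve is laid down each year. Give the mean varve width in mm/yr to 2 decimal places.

0.39 mm/yr

True varve count = 16917 − 18 + 8 = 16907.
The growth record spans 6658.2 − 9.7 = 6648.5 mm.
6648.5 mm over 16907 years gives 6648.5 / 16907 ≈ 0.39 mm/yr.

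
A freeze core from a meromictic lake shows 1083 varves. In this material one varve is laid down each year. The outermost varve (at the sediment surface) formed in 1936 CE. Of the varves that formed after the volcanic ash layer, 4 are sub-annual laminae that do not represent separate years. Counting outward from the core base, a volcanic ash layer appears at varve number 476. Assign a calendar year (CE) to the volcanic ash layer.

1083 − 476 = 607 varves lie beyond the volcanic ash layer toward the sediment surface.
607 − 4 false = 603 true varves after the volcanic ash layer.
The varve at the sediment surface is 1936 CE, so the volcanic ash layer dates to 1936 − 603 = 1333 CE.

1333 CE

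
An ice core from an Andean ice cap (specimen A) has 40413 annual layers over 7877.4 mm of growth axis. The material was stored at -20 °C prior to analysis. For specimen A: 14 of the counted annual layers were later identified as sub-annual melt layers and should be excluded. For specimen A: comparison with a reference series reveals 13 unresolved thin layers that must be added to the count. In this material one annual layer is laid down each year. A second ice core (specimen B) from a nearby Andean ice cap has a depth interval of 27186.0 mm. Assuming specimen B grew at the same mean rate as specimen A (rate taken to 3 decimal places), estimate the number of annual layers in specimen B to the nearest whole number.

139415 annual layers

Specimen A: true annual layer count = 40413 − 14 + 13 = 40412.
A: Mean rate = 7877.4 mm / 40412 years ≈ 0.195 mm per year.
For B, 27186.0 / 0.195 = 139415.38 years ≈ 139415 annual layers.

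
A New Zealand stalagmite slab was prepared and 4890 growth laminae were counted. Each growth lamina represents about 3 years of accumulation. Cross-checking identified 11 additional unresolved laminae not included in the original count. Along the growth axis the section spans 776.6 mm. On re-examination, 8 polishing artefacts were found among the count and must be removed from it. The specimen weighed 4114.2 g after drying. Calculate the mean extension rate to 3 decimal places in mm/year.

Adjusted count: 4890 − 8 + 11 = 4893 growth laminae.
At 3 years per growth lamina, 4893 × 3 = 14679 years.
Mean rate = 776.6 mm / 14679 years ≈ 0.053 mm/year.

0.053 mm/year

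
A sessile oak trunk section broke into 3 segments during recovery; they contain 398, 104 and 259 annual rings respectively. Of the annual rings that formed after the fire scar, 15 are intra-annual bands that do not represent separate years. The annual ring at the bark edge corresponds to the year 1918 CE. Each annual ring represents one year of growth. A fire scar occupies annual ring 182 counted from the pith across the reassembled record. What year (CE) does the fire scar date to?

Total annual rings = 398 + 104 + 259 = 761.
761 − 182 = 579 annual rings lie beyond the fire scar toward the bark edge.
Excluding 15 false annual rings: 579 − 15 = 564.
Counting back 564 years from 1918 CE places the fire scar in 1918 − 564 = 1354 CE.

1354 CE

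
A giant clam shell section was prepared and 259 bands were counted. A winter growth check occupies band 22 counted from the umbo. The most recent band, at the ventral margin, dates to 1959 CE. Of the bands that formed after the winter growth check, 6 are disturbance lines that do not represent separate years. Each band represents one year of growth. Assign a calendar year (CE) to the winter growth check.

1728 CE

Between band 22 and the ventral margin there are 259 − 22 = 237 bands.
Excluding 6 false bands: 237 − 6 = 231.
Counting back 231 years from 1959 CE places the winter growth check in 1959 − 231 = 1728 CE.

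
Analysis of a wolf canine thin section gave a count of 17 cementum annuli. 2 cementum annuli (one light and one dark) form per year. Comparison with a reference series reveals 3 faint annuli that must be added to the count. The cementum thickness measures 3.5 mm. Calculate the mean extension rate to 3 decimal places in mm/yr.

0.350 mm/yr

Adjusted count: 17 + 3 = 20 cementum annuli.
Dividing by 2 cementum annuli per year: 20 / 2 = 10 years.
Mean rate = 3.5 mm / 10 years ≈ 0.350 mm/yr.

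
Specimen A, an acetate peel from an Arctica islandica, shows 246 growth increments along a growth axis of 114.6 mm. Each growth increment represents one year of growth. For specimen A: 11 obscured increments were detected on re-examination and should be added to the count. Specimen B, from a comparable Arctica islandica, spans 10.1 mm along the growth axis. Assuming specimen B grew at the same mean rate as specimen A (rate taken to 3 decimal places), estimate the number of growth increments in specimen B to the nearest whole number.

23 growth increments

Specimen A: correcting the raw count gives 246 + 11 = 257 true growth increments.
A: 114.6 mm over 257 years gives 114.6 / 257 ≈ 0.446 mm per year.
B spans 10.1 / 0.446 = 22.65 years ≈ 23 growth increments.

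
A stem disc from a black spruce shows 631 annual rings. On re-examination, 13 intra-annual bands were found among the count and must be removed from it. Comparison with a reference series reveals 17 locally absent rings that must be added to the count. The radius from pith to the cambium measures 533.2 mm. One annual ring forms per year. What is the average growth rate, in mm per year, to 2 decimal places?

True annual ring count = 631 − 13 + 17 = 635.
Mean rate = 533.2 mm / 635 years ≈ 0.84 mm per year.

0.84 mm per year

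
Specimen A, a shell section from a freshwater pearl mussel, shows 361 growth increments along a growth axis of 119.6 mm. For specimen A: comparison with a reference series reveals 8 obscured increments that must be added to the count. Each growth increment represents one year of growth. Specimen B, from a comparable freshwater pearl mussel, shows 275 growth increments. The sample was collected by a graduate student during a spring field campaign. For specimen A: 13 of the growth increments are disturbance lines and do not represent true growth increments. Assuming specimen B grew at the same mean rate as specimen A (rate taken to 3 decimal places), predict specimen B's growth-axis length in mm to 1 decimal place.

Specimen A: true growth increment count = 361 − 13 + 8 = 356.
A: Extension rate ≈ 119.6 / 356 = 0.336 mm/year.
B's length ≈ 0.336 × 275 = 92.4 mm.

92.4 mm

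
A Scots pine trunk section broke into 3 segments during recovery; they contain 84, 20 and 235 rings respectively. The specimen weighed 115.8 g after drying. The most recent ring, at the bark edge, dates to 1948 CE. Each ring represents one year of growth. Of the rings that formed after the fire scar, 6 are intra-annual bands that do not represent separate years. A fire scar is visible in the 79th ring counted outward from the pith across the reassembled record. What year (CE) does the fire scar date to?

Total rings = 84 + 20 + 235 = 339.
339 − 79 = 260 rings lie beyond the fire scar toward the bark edge.
Removing the 6 false rings leaves 260 − 6 = 254 true rings beyond the fire scar.
1948 − 254 = 1694 CE.

1694 CE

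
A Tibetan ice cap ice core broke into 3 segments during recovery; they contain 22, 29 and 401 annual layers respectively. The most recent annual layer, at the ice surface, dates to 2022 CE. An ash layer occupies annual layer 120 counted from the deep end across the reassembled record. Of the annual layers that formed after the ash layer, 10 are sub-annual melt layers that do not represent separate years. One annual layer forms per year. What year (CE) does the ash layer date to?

Total annual layers = 22 + 29 + 401 = 452.
452 − 120 = 332 annual layers lie beyond the ash layer toward the ice surface.
332 − 10 false = 322 true annual layers after the ash layer.
2022 − 322 = 1700 CE.

1700 CE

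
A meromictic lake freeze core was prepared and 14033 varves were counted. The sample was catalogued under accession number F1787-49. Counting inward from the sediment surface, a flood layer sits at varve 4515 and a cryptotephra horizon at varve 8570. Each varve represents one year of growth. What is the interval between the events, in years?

4055 years

8570 − 4515 = 4055 varves lie between the two events.
At one varve per year, 4055 years elapsed between them.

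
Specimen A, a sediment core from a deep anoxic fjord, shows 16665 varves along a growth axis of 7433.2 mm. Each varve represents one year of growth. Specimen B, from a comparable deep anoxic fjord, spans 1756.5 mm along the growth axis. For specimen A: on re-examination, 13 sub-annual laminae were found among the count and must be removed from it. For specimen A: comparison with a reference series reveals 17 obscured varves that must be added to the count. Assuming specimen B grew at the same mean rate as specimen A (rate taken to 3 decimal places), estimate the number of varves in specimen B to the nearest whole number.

Specimen A: correcting the raw count gives 16665 − 13 + 17 = 16669 true varves.
A: Mean rate = 7433.2 mm / 16669 years ≈ 0.446 mm/yr.
B spans 1756.5 / 0.446 = 3938.34 years ≈ 3938 varves.

3938 varves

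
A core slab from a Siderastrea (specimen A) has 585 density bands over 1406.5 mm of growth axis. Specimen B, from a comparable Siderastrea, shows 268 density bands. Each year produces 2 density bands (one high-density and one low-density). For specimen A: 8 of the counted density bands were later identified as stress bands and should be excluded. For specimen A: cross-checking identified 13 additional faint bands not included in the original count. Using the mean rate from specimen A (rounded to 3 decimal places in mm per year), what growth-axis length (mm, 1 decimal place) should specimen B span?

638.9 mm

Specimen A: true density band count = 585 − 8 + 13 = 590.
Specimen A: with 2 density bands per year, 590 / 2 = 295 years.
A: Mean rate = 1406.5 mm / 295 years ≈ 4.768 mm per year.
Specimen B: with 2 density bands per year, 268 / 2 = 134 years. For B, 4.768 mm/year × 134 years = 638.9 mm.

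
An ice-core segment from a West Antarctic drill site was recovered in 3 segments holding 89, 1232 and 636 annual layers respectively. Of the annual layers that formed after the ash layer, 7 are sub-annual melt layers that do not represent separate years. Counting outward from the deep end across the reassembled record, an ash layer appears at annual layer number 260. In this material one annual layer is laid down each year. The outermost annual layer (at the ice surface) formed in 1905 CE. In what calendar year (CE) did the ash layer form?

215 CE

Total annual layers = 89 + 1232 + 636 = 1957.
1957 − 260 = 1697 annual layers lie beyond the ash layer toward the ice surface.
1697 − 7 false = 1690 true annual layers after the ash layer.
Counting back 1690 years from 1905 CE places the ash layer in 1905 − 1690 = 215 CE.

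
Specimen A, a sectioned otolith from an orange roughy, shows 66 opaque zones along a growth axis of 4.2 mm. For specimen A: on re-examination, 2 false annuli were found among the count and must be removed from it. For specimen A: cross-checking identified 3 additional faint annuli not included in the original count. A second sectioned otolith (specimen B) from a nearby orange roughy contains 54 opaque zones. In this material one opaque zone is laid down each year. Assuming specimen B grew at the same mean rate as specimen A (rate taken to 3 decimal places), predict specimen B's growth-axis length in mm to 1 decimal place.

3.4 mm

Specimen A: correcting the raw count gives 66 − 2 + 3 = 67 true opaque zones.
A: 4.2 mm over 67 years gives 4.2 / 67 ≈ 0.063 mm/year.
For B, 0.063 mm/year × 54 years = 3.4 mm.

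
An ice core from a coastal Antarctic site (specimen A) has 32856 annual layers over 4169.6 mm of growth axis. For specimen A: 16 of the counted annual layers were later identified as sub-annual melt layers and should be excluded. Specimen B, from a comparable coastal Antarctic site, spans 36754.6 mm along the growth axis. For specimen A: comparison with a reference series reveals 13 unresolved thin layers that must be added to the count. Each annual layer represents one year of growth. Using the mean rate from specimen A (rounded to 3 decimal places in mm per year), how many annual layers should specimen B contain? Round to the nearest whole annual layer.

289406 annual layers

Specimen A: correcting the raw count gives 32856 − 16 + 13 = 32853 true annual layers.
A: Mean rate = 4169.6 mm / 32853 years ≈ 0.127 mm/yr.
B spans 36754.6 / 0.127 = 289406.30 years ≈ 289406 annual layers.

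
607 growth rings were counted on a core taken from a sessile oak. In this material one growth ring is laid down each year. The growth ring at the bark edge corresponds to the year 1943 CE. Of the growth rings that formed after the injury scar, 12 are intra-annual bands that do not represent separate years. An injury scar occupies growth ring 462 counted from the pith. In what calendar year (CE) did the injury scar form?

607 − 462 = 145 growth rings lie beyond the injury scar toward the bark edge.
Excluding 12 false growth rings: 145 − 12 = 133.
Counting back 133 years from 1943 CE places the injury scar in 1943 − 133 = 1810 CE.

1810 CE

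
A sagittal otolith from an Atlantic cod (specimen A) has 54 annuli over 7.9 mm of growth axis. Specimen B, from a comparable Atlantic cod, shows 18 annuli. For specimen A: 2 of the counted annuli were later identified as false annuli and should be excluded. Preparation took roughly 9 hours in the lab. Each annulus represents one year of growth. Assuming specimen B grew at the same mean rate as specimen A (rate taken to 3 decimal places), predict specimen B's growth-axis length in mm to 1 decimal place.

2.7 mm

Specimen A: correcting the raw count gives 54 − 2 = 52 true annuli.
A: Extension rate ≈ 7.9 / 52 = 0.152 mm/year.
For B, 0.152 mm/year × 18 years = 2.7 mm.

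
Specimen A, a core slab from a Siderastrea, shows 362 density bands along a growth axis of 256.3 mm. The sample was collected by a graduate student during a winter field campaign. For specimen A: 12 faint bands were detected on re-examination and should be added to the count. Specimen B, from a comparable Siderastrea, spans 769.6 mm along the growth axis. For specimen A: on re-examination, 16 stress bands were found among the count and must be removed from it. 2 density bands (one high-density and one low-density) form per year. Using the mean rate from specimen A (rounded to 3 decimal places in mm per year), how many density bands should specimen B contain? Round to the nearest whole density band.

Specimen A: true density band count = 362 − 16 + 12 = 358.
Specimen A: 358 density bands at 2 per year is 358 / 2 = 179 years.
A: Mean rate = 256.3 mm / 179 years ≈ 1.432 mm/yr.
B spans 769.6 / 1.432 = 537.43 years; at 2 density bands per year that is 537.43 × 2 ≈ 1075 density bands.

1075 density bands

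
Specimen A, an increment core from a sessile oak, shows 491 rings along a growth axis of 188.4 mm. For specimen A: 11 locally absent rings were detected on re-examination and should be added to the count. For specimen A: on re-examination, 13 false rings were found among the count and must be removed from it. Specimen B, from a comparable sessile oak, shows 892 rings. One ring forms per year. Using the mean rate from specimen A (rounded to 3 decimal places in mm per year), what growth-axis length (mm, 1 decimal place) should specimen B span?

343.4 mm

Specimen A: adjusted count: 491 − 13 + 11 = 489 rings.
A: Mean rate = 188.4 mm / 489 years ≈ 0.385 mm per year.
B's length ≈ 0.385 × 892 = 343.4 mm.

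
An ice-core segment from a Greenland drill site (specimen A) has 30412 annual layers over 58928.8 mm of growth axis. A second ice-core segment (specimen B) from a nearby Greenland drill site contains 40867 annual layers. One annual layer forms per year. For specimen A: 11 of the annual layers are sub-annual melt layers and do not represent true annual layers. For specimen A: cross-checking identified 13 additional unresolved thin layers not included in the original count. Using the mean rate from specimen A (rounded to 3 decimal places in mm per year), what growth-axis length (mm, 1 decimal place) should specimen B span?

79200.2 mm

Specimen A: after corrections the count is 30412 − 11 + 13 = 30414 annual layers.
A: 58928.8 mm over 30414 years gives 58928.8 / 30414 ≈ 1.938 mm/yr.
For B, 1.938 mm/year × 40867 years = 79200.2 mm.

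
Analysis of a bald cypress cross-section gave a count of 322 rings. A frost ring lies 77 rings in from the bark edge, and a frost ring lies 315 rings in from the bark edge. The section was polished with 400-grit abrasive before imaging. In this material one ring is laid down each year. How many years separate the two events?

238 years

The two markers are separated by 315 − 77 = 238 rings.
One ring per year makes the interval 238 years.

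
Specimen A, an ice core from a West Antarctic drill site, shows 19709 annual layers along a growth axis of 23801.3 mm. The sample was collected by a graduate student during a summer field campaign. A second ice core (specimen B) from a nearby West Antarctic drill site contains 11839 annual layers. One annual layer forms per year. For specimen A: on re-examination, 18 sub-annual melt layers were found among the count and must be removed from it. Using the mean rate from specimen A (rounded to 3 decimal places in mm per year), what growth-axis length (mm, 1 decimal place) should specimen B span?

14313.4 mm

Specimen A: adjusted count: 19709 − 18 = 19691 annual layers.
A: Extension rate ≈ 23801.3 / 19691 = 1.209 mm per year.
Length of B = 1.209 × 11839 = 14313.4 mm.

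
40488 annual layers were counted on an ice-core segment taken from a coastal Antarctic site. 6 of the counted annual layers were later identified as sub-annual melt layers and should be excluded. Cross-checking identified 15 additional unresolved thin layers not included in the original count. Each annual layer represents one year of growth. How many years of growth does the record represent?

Adjusted count: 40488 − 6 + 15 = 40497 annual layers.
One annual layer per year makes the duration 40497 years.

40497 years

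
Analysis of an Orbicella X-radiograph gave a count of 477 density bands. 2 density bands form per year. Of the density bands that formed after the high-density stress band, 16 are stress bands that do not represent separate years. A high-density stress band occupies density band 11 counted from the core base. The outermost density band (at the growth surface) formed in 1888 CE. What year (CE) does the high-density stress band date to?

1663 CE

The high-density stress band sits at density band 11 from the core base, so 477 − 11 = 466 density bands formed after it.
Excluding 16 false density bands: 466 − 16 = 450.
With 2 density bands per year, 450 / 2 = 225 years.
Counting back 225 years from 1888 CE places the high-density stress band in 1888 − 225 = 1663 CE.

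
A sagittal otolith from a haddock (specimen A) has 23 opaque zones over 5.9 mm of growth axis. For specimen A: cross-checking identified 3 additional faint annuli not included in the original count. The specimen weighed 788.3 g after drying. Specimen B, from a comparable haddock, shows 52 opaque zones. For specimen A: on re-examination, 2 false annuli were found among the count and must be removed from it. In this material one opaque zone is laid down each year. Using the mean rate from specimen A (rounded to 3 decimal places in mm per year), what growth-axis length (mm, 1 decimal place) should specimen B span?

Specimen A: after corrections the count is 23 − 2 + 3 = 24 opaque zones.
A: 5.9 mm over 24 years gives 5.9 / 24 ≈ 0.246 mm/yr.
Length of B = 0.246 × 52 = 12.8 mm.

12.8 mm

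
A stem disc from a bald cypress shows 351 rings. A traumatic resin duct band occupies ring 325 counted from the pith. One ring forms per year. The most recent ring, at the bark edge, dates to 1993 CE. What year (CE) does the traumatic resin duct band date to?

1967 CE

Between ring 325 and the bark edge there are 351 − 325 = 26 rings.
The ring at the bark edge is 1993 CE, so the traumatic resin duct band dates to 1993 − 26 = 1967 CE.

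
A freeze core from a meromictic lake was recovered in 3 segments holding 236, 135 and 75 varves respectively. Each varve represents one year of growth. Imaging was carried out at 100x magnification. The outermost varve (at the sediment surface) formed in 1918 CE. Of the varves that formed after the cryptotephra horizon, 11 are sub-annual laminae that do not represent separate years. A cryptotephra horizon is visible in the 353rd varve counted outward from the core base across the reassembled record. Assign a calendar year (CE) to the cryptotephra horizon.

1836 CE

Total varves = 236 + 135 + 75 = 446.
The cryptotephra horizon sits at varve 353 from the core base, so 446 − 353 = 93 varves formed after it.
93 − 11 false = 82 true varves after the cryptotephra horizon.
1918 − 82 = 1836 CE.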